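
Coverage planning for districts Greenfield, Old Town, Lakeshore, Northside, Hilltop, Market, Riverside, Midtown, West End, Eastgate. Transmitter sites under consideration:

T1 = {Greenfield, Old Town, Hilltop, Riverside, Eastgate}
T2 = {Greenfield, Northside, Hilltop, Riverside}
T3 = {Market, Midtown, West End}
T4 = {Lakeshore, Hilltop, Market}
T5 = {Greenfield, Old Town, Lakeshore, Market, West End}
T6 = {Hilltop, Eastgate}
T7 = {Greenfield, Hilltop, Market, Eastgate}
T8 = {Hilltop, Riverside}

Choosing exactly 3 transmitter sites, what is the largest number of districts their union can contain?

9

Choosing T1, T2, T3 covers {Greenfield, Old Town, Northside, Hilltop, Market, Riverside, Midtown, West End, Eastgate} — 9 districts.
No choice of 3 transmitter sites does better; here Lakeshore is left uncovered.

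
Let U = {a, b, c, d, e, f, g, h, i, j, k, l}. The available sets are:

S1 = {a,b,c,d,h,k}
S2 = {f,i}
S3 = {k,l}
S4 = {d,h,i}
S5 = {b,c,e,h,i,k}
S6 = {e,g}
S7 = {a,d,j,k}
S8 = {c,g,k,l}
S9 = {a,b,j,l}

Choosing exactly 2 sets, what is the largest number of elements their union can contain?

Choosing S5, S7 covers {a, b, c, d, e, h, i, j, k} — 9 elements.
No choice of 2 sets does better; here f, g, l are left uncovered.

9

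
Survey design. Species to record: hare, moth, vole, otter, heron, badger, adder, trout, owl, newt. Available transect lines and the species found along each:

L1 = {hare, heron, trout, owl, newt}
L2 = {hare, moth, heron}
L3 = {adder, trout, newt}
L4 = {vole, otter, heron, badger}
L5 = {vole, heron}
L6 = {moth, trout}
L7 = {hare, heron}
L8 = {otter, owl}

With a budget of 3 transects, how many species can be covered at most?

Choosing L1, L2, L4 covers {hare, moth, vole, otter, heron, badger, trout, owl, newt} — 9 species.
No choice of 3 transects does better; here adder is left uncovered.

9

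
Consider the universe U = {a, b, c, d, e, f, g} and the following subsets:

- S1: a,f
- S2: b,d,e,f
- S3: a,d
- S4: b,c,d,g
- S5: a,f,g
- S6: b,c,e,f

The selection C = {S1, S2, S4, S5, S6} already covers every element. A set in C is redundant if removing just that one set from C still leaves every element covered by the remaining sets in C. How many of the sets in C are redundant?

5

Drop S1: the rest still cover every element — redundant.
Drop S2: the rest still cover every element — redundant.
Drop S4: the rest still cover every element — redundant.
Drop S5: the rest still cover every element — redundant.
Drop S6: the rest still cover every element — redundant.
5 redundant: S1, S2, S4, S5, S6.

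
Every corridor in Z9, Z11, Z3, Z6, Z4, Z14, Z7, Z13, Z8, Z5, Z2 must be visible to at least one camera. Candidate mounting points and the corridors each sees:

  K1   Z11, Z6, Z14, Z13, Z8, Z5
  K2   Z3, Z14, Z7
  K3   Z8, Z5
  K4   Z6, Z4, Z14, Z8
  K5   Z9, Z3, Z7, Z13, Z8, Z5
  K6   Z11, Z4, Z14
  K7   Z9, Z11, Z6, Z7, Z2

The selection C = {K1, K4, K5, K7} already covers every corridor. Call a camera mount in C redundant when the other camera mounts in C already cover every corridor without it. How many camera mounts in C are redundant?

1

Drop K1: the rest still cover every corridor — redundant.
Drop K4: Z4 uncovered — not redundant.
Drop K5: Z3 uncovered — not redundant.
Drop K7: Z2 uncovered — not redundant.
1 redundant: K1.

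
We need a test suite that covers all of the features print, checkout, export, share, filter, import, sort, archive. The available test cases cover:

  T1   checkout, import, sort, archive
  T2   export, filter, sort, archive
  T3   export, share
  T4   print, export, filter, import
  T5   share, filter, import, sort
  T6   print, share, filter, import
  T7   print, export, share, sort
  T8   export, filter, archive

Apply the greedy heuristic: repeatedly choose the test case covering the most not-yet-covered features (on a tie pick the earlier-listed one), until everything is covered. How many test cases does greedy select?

3

Pick 1: T1 covers 4 new features (checkout, import, sort, archive).
Pick 2: T4 covers 3 new features (print, export, filter).
Pick 3: T3 covers 1 new features (share).
Greedy uses 3 test cases.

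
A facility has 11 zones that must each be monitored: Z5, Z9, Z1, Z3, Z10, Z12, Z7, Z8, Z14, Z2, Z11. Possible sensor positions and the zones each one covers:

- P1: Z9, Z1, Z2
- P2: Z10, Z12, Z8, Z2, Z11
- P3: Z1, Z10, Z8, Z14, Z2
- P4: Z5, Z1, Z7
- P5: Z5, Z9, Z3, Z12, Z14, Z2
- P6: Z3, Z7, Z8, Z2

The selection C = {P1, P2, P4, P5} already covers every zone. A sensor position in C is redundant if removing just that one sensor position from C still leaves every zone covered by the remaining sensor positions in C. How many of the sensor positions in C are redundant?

1

Drop P1: the rest still cover every zone — redundant.
Drop P2: Z10, Z8, Z11 uncovered — not redundant.
Drop P4: Z7 uncovered — not redundant.
Drop P5: Z3, Z14 uncovered — not redundant.
1 redundant: P1.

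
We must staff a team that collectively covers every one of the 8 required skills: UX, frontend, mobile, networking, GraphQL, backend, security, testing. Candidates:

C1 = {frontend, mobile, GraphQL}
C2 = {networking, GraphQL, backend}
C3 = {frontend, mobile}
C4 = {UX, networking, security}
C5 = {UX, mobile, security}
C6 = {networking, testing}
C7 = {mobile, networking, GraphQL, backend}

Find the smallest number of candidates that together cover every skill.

4

C1, C2, C4, C6 together cover {UX, frontend, mobile, networking, GraphQL, backend, security, testing} — every skill.
No 3 of the 7 candidates cover everything (all 35 triples fall short), so 4 is minimum.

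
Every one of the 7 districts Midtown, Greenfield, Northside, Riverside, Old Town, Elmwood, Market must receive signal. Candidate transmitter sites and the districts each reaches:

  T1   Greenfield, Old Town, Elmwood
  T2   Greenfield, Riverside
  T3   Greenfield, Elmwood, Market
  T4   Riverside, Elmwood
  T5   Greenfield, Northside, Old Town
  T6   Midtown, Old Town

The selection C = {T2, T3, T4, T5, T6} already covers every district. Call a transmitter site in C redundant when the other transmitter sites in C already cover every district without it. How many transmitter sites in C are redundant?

2

Drop T2: the rest still cover every district — redundant.
Drop T3: Market uncovered — not redundant.
Drop T4: the rest still cover every district — redundant.
Drop T5: Northside uncovered — not redundant.
Drop T6: Midtown uncovered — not redundant.
2 redundant: T2, T4.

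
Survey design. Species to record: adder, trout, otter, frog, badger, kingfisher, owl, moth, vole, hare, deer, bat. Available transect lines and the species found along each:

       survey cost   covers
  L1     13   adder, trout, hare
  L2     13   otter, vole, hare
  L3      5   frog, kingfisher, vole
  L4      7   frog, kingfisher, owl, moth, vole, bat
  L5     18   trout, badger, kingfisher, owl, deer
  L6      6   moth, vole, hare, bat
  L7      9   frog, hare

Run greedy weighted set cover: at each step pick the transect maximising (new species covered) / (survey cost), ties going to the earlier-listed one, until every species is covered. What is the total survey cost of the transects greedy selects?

Pick 1: L4 adds 6 new (frog, kingfisher, owl, moth, vole, bat) at survey cost 7 (ratio 6/7).
Pick 2: L1 adds 3 new (adder, trout, hare) at survey cost 13 (ratio 3/13).
Pick 3: L5 adds 2 new (badger, deer) at survey cost 18 (ratio 2/18).
Pick 4: L2 adds 1 new (otter) at survey cost 13 (ratio 1/13).
Greedy total survey cost: 7 + 13 + 18 + 13 = 51.

51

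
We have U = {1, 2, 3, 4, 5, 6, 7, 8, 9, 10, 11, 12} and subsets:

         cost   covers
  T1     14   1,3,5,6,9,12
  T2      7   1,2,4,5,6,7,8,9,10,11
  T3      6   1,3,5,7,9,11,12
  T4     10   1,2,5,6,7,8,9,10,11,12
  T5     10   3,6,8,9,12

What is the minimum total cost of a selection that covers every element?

13

T2, T3 cover every element at cost 7 + 6 = 13.
Any cover uses at least 2 sets; among all covering selections none totals below 13.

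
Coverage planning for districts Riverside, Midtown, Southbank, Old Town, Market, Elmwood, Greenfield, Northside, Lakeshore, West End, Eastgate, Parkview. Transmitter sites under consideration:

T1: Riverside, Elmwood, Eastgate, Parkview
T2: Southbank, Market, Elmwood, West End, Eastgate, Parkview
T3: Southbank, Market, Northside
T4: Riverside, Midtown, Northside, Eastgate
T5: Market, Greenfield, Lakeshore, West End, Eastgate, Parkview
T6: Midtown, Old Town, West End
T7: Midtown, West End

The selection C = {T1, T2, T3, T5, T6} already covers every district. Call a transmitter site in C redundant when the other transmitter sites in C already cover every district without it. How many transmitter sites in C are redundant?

Drop T1: Riverside uncovered — not redundant.
Drop T2: the rest still cover every district — redundant.
Drop T3: Northside uncovered — not redundant.
Drop T5: Greenfield, Lakeshore uncovered — not redundant.
Drop T6: Midtown, Old Town uncovered — not redundant.
1 redundant: T2.

1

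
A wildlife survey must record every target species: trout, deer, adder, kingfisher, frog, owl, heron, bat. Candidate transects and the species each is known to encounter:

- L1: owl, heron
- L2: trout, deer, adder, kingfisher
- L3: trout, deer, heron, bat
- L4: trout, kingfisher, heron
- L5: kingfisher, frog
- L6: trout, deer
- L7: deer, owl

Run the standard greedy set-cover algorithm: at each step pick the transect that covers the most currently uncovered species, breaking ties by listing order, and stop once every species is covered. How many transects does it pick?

Pick 1: L2 covers 4 new species (trout, deer, adder, kingfisher).
Pick 2: L1 covers 2 new species (owl, heron).
Pick 3: L3 covers 1 new species (bat).
Pick 4: L5 covers 1 new species (frog).
Greedy uses 4 transects.

4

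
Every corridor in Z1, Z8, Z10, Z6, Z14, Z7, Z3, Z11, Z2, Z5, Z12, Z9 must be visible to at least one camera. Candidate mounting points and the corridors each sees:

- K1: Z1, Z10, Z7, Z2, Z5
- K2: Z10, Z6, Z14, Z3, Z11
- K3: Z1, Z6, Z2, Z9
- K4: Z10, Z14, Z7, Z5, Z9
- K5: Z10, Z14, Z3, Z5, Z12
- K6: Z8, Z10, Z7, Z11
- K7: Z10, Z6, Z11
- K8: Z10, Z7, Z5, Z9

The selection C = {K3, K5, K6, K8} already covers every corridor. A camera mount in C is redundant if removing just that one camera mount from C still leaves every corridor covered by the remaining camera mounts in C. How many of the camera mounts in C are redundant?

Drop K3: Z1, Z6, Z2 uncovered — not redundant.
Drop K5: Z14, Z3, Z12 uncovered — not redundant.
Drop K6: Z8, Z11 uncovered — not redundant.
Drop K8: the rest still cover every corridor — redundant.
1 redundant: K8.

1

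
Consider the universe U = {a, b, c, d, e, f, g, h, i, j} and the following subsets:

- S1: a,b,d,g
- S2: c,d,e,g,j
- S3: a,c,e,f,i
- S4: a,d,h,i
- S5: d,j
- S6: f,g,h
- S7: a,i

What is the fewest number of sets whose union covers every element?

S1, S2, S3, S4 together cover {a, b, c, d, e, f, g, h, i, j} — every element.
No 3 of the 7 sets cover everything (all 35 triples fall short), so 4 is minimum.

4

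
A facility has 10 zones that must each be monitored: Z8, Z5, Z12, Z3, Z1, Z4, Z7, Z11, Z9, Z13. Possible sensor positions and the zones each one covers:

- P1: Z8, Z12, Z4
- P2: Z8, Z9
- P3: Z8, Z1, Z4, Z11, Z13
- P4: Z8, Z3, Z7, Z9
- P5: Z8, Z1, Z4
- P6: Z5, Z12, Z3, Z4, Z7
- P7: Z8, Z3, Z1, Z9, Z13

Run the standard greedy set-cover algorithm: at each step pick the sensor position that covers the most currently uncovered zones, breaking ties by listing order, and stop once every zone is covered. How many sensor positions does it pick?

Pick 1: P3 covers 5 new zones (Z8, Z1, Z4, Z11, Z13).
Pick 2: P6 covers 4 new zones (Z5, Z12, Z3, Z7).
Pick 3: P2 covers 1 new zones (Z9).
Greedy uses 3 sensor positions.

3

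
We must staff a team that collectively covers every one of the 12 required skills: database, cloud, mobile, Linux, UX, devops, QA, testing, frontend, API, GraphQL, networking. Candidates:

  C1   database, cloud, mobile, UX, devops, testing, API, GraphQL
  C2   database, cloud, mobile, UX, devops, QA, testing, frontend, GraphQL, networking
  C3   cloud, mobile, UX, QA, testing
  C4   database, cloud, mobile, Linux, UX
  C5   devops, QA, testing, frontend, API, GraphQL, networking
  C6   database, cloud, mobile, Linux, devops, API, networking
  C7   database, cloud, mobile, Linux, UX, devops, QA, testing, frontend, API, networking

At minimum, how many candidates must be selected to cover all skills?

2

C1, C7 together cover {database, cloud, mobile, Linux, UX, devops, QA, testing, frontend, API, GraphQL, networking} — every skill.
No single candidate contains all 12 skills, so 2 is optimal.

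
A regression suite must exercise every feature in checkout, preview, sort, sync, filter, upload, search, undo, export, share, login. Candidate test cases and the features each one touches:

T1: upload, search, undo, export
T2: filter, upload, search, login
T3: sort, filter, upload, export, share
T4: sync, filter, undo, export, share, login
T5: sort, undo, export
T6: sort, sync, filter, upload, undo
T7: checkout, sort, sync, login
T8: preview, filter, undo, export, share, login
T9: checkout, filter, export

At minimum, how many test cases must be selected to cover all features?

T1, T7, T8 together cover {checkout, preview, sort, sync, filter, upload, search, undo, export, share, login} — every feature.
No 2 of the 9 test cases cover everything (all 36 pairs fall short), so 3 is minimum.
Greedy (largest uncovered first) would take T4, T1, T7, T8 — 4 test cases — but 3 suffice.

3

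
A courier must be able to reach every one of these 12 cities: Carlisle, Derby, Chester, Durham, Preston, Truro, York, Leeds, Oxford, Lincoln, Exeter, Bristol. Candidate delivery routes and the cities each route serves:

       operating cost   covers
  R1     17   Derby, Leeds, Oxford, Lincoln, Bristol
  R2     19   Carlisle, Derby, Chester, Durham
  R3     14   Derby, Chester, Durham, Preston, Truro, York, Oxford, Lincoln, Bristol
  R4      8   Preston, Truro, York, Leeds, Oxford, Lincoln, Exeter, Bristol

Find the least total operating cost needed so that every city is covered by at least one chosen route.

R2, R4 cover every city at operating cost 19 + 8 = 27.
Any cover uses at least 2 routes; among all covering selections none totals below 27.

27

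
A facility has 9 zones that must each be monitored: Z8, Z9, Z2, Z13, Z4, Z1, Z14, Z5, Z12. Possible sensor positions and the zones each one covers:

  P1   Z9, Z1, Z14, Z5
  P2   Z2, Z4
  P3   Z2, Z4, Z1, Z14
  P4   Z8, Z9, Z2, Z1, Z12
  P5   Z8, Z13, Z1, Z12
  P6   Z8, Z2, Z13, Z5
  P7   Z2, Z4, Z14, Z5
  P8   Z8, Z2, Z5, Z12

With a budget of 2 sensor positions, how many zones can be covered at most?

8

Choosing P4, P7 covers {Z8, Z9, Z2, Z4, Z1, Z14, Z5, Z12} — 8 zones.
No choice of 2 sensor positions does better; here Z13 is left uncovered.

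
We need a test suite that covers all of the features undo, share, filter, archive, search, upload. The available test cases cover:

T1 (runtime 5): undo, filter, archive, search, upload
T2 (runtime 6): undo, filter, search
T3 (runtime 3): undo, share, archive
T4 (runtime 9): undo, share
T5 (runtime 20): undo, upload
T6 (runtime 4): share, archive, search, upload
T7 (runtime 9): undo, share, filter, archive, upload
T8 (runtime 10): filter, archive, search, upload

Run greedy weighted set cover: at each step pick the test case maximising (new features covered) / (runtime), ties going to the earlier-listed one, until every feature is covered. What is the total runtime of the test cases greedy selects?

Pick 1: T1 adds 5 new (undo, filter, archive, search, upload) at runtime 5 (ratio 5/5).
Pick 2: T3 adds 1 new (share) at runtime 3 (ratio 1/3).
Greedy total runtime: 5 + 3 = 8.

8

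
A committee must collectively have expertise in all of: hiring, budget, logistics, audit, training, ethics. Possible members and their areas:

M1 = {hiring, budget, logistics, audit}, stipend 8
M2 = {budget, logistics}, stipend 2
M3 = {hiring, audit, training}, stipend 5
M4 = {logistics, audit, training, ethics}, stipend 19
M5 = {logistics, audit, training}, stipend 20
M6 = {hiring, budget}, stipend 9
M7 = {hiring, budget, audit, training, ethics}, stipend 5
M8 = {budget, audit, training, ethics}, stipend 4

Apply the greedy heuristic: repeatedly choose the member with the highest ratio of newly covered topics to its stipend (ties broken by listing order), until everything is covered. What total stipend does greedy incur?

7

Pick 1: M2 adds 2 new (budget, logistics) at stipend 2 (ratio 2/2).
Pick 2: M7 adds 4 new (hiring, audit, training, ethics) at stipend 5 (ratio 4/5).
Greedy total stipend: 2 + 5 = 7.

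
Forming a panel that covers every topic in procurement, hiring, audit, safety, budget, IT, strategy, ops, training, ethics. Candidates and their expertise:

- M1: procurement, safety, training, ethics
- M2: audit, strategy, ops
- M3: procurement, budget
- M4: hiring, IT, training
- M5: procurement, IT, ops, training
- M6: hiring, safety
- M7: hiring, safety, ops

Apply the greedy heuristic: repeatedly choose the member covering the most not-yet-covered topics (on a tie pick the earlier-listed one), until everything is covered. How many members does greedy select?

4

Pick 1: M1 covers 4 new topics (procurement, safety, training, ethics).
Pick 2: M2 covers 3 new topics (audit, strategy, ops).
Pick 3: M4 covers 2 new topics (hiring, IT).
Pick 4: M3 covers 1 new topics (budget).
Greedy uses 4 members.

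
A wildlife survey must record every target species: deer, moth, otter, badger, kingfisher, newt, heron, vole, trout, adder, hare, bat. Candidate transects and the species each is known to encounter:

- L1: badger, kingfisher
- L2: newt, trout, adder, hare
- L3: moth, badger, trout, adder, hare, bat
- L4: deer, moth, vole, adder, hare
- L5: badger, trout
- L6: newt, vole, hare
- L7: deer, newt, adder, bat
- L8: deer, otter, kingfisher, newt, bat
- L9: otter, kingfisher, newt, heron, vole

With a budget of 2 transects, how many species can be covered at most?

11

Choosing L3, L9 covers {moth, otter, badger, kingfisher, newt, heron, vole, trout, adder, hare, bat} — 11 species.
No choice of 2 transects does better; here deer is left uncovered.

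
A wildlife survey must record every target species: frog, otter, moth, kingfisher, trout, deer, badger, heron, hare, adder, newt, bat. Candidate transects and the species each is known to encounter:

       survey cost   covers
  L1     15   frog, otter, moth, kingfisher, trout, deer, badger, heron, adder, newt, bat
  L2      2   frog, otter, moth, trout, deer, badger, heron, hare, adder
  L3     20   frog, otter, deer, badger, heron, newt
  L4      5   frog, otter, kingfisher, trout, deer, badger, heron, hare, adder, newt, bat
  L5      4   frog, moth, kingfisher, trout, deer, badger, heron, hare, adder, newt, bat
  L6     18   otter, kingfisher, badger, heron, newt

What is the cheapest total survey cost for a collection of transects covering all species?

6

L2, L5 cover every species at survey cost 2 + 4 = 6.
Any cover uses at least 2 transects; among all covering selections none totals below 6.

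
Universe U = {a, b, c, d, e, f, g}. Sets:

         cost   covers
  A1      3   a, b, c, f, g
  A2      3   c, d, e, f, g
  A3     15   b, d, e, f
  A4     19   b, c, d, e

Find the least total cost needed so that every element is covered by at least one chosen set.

A1, A2 cover every element at cost 3 + 3 = 6.
Any cover uses at least 2 sets; among all covering selections none totals below 6.

6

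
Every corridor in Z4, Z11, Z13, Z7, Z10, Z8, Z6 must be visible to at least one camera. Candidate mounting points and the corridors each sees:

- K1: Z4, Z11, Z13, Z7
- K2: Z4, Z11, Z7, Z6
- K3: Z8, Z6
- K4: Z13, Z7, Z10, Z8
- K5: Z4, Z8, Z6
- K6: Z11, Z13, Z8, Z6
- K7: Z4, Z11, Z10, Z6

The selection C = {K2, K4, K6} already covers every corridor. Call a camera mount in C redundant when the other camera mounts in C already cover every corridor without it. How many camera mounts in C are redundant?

Drop K2: Z4 uncovered — not redundant.
Drop K4: Z10 uncovered — not redundant.
Drop K6: the rest still cover every corridor — redundant.
1 redundant: K6.

1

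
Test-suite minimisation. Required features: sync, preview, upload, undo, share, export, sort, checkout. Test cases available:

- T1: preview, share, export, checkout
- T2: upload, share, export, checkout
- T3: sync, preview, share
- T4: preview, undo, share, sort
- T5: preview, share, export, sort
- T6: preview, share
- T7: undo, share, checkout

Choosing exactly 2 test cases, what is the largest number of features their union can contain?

Choosing T2, T4 covers {preview, upload, undo, share, export, sort, checkout} — 7 features.
No choice of 2 test cases does better; here sync is left uncovered.

7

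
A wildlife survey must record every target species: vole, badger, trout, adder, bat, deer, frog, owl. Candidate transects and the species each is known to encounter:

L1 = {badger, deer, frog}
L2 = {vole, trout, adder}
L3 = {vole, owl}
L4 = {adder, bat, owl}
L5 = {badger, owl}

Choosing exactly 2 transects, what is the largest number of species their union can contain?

6

Choosing L1, L2 covers {vole, badger, trout, adder, deer, frog} — 6 species.
No choice of 2 transects does better; here bat, owl are left uncovered.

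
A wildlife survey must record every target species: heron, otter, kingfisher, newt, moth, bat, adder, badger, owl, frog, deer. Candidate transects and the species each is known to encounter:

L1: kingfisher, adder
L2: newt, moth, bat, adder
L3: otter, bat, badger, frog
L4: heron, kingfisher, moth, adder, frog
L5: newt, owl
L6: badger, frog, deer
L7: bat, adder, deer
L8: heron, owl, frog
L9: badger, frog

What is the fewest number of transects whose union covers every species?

4

L3, L4, L5, L6 together cover {heron, otter, kingfisher, newt, moth, bat, adder, badger, owl, frog, deer} — every species.
No 3 of the 9 transects cover everything (all 84 triples fall short), so 4 is minimum.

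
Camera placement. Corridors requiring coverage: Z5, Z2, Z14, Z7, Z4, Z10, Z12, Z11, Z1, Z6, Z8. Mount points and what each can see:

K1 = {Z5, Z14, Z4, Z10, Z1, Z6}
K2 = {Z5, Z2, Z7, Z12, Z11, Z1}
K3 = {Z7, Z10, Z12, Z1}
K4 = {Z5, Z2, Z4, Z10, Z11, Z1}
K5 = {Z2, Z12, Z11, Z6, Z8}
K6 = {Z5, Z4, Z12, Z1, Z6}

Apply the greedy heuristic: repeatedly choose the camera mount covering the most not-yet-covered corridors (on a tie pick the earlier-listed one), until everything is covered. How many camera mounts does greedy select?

3

Pick 1: K1 covers 6 new corridors (Z5, Z14, Z4, Z10, Z1, Z6).
Pick 2: K2 covers 4 new corridors (Z2, Z7, Z12, Z11).
Pick 3: K5 covers 1 new corridors (Z8).
Greedy uses 3 camera mounts.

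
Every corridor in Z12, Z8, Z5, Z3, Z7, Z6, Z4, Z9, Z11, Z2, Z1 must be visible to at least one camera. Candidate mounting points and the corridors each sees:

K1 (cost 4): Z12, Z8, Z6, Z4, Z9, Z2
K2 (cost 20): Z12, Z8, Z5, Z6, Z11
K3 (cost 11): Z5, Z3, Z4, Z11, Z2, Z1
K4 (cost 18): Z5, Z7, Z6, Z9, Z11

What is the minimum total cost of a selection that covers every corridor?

K1, K3, K4 cover every corridor at cost 4 + 11 + 18 = 33.
Any cover uses at least 3 camera mounts; among all covering selections none totals below 33.

33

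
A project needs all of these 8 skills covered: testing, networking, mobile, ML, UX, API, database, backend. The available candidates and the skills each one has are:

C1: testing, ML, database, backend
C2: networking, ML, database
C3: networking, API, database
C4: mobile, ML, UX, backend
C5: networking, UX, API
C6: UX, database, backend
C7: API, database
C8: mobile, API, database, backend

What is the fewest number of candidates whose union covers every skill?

C1, C3, C4 together cover {testing, networking, mobile, ML, UX, API, database, backend} — every skill.
No 2 of the 8 candidates cover everything (all 28 pairs fall short), so 3 is minimum.

3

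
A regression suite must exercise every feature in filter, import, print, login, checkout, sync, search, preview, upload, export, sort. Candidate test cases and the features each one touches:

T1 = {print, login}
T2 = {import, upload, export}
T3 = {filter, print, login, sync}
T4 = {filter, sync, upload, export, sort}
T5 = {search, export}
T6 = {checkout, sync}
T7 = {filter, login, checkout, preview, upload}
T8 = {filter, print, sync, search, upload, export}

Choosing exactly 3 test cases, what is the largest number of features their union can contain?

10

Choosing T2, T7, T8 covers {filter, import, print, login, checkout, sync, search, preview, upload, export} — 10 features.
No choice of 3 test cases does better; here sort is left uncovered.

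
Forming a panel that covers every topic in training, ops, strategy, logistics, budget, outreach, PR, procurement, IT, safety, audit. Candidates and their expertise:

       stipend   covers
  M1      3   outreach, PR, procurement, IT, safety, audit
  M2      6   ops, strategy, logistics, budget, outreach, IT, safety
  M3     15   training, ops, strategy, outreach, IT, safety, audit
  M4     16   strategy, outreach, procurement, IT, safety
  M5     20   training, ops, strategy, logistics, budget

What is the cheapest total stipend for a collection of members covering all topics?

M1, M5 cover every topic at stipend 3 + 20 = 23.
Any cover uses at least 2 members; among all covering selections none totals below 23.
Greedy by coverage-per-stipend would pick M1, M2, M3 for 24 — worse than the optimum 23.

23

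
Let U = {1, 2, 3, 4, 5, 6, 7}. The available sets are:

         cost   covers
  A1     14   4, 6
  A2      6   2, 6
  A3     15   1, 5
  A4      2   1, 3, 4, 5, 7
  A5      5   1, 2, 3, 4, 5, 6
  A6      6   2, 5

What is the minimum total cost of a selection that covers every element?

7

A4, A5 cover every element at cost 2 + 5 = 7.
Any cover uses at least 2 sets; among all covering selections none totals below 7.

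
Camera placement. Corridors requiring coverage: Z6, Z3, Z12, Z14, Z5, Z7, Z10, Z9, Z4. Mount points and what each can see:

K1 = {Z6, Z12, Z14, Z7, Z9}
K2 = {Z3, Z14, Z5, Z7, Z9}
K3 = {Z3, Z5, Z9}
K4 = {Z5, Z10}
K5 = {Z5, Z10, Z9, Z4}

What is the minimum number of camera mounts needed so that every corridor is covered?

K1, K2, K5 together cover {Z6, Z3, Z12, Z14, Z5, Z7, Z10, Z9, Z4} — every corridor.
No 2 of the 5 camera mounts cover everything (all 10 pairs fall short), so 3 is minimum.

3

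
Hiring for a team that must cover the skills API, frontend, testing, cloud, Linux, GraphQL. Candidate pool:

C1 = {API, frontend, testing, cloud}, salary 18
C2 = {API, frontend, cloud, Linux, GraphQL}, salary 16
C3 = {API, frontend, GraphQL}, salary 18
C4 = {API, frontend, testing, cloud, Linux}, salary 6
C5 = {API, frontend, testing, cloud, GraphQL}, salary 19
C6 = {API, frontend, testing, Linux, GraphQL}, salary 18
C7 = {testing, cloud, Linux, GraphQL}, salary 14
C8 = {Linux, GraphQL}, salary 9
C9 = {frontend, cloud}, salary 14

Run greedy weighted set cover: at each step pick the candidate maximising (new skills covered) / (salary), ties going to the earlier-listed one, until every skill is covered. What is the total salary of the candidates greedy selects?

15

Pick 1: C4 adds 5 new (API, frontend, testing, cloud, Linux) at salary 6 (ratio 5/6).
Pick 2: C8 adds 1 new (GraphQL) at salary 9 (ratio 1/9).
Greedy total salary: 6 + 9 = 15.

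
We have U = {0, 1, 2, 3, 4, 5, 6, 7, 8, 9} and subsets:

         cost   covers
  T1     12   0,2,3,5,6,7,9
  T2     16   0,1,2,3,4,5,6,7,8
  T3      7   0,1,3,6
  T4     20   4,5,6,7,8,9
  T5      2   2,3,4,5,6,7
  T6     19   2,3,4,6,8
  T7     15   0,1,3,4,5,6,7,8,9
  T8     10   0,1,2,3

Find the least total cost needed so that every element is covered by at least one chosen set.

T5, T7 cover every element at cost 2 + 15 = 17.
Any cover uses at least 2 sets; among all covering selections none totals below 17.

17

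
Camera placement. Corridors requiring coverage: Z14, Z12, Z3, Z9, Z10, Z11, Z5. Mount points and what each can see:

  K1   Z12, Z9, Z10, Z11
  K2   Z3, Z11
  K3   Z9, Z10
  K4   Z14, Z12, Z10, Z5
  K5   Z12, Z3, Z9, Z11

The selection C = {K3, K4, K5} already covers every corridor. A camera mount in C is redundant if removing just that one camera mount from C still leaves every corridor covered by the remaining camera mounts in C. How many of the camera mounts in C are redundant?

Drop K3: the rest still cover every corridor — redundant.
Drop K4: Z14, Z5 uncovered — not redundant.
Drop K5: Z3, Z11 uncovered — not redundant.
1 redundant: K3.

1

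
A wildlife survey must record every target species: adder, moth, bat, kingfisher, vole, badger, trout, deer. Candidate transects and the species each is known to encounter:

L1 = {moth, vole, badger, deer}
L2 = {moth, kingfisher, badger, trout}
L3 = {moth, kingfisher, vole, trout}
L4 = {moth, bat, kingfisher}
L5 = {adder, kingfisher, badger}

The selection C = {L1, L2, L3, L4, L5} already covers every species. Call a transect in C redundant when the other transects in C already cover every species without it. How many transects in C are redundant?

Drop L1: deer uncovered — not redundant.
Drop L2: the rest still cover every species — redundant.
Drop L3: the rest still cover every species — redundant.
Drop L4: bat uncovered — not redundant.
Drop L5: adder uncovered — not redundant.
2 redundant: L2, L3.

2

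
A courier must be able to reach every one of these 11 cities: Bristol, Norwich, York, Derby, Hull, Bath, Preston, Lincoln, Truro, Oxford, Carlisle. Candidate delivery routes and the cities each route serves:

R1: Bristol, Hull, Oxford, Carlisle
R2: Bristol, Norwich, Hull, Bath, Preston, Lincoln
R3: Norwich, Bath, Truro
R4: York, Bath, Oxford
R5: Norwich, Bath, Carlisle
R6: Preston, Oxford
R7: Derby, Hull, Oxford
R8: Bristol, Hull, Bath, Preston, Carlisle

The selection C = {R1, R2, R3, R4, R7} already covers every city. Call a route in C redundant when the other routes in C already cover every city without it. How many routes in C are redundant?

Drop R1: Carlisle uncovered — not redundant.
Drop R2: Preston, Lincoln uncovered — not redundant.
Drop R3: Truro uncovered — not redundant.
Drop R4: York uncovered — not redundant.
Drop R7: Derby uncovered — not redundant.
None of the routes in C is redundant.

0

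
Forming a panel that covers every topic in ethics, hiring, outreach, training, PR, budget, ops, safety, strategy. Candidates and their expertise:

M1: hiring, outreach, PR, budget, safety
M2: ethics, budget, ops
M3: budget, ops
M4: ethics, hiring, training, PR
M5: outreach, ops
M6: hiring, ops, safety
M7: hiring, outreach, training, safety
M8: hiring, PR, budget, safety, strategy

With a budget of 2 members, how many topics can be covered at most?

7

Choosing M1, M2 covers {ethics, hiring, outreach, PR, budget, ops, safety} — 7 topics.
No choice of 2 members does better; here training, strategy are left uncovered.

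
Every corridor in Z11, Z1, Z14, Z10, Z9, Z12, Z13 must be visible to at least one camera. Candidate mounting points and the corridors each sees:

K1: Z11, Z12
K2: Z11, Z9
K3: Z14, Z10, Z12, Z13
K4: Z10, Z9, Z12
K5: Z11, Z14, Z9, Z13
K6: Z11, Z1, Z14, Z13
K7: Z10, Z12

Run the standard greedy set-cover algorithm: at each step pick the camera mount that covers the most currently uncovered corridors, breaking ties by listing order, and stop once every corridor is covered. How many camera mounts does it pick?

3

Pick 1: K3 covers 4 new corridors (Z14, Z10, Z12, Z13).
Pick 2: K2 covers 2 new corridors (Z11, Z9).
Pick 3: K6 covers 1 new corridors (Z1).
Greedy uses 3 camera mounts. (The true minimum is 2.)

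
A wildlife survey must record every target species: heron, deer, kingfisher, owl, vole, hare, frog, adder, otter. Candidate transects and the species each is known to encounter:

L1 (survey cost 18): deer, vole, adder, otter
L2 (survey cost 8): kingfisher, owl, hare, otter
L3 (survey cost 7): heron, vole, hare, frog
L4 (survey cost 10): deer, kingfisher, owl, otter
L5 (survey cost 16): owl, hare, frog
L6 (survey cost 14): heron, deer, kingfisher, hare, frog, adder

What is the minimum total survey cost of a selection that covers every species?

L2, L3, L6 cover every species at survey cost 8 + 7 + 14 = 29.
Any cover uses at least 3 transects; among all covering selections none totals below 29.
Greedy by coverage-per-survey cost would pick L3, L4, L6 for 31 — worse than the optimum 29.

29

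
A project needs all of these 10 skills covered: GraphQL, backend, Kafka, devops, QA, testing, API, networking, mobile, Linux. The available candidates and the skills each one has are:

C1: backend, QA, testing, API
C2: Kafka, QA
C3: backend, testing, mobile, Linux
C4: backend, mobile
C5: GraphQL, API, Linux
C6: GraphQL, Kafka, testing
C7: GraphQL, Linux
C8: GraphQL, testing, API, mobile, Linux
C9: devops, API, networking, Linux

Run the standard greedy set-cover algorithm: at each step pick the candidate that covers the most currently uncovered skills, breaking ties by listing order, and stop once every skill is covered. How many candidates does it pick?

4

Pick 1: C8 covers 5 new skills (GraphQL, testing, API, mobile, Linux).
Pick 2: C1 covers 2 new skills (backend, QA).
Pick 3: C9 covers 2 new skills (devops, networking).
Pick 4: C2 covers 1 new skills (Kafka).
Greedy uses 4 candidates.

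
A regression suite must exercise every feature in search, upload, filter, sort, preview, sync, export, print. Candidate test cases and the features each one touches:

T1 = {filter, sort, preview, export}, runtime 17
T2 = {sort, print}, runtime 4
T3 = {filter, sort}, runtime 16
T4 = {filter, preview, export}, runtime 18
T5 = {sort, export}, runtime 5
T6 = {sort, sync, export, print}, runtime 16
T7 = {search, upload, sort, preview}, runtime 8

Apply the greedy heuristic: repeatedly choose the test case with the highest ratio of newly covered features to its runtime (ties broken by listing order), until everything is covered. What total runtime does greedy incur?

Pick 1: T2 adds 2 new (sort, print) at runtime 4 (ratio 2/4).
Pick 2: T7 adds 3 new (search, upload, preview) at runtime 8 (ratio 3/8).
Pick 3: T5 adds 1 new (export) at runtime 5 (ratio 1/5).
Pick 4: T3 adds 1 new (filter) at runtime 16 (ratio 1/16).
Pick 5: T6 adds 1 new (sync) at runtime 16 (ratio 1/16).
Greedy total runtime: 4 + 8 + 5 + 16 + 16 = 49. (The true optimum is 40, so greedy overshoots here.)

49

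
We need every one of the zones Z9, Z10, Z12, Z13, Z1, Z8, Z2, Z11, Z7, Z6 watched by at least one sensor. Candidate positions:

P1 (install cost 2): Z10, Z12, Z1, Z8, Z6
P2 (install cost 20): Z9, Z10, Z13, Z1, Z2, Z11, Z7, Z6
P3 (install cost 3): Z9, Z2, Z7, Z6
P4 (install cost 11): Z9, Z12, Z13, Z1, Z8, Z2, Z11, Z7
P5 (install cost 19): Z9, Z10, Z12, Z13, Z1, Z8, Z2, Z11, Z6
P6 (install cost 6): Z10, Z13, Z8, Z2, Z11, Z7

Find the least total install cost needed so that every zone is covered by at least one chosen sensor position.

11

P1, P3, P6 cover every zone at install cost 2 + 3 + 6 = 11.
Any cover uses at least 2 sensor positions; among all covering selections none totals below 11.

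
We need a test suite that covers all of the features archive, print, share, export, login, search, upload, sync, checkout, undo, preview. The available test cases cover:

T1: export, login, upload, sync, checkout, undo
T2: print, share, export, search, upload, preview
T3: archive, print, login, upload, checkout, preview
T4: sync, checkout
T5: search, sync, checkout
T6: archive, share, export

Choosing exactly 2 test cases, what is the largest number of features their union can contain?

10

Choosing T1, T2 covers {print, share, export, login, search, upload, sync, checkout, undo, preview} — 10 features.
No choice of 2 test cases does better; here archive is left uncovered.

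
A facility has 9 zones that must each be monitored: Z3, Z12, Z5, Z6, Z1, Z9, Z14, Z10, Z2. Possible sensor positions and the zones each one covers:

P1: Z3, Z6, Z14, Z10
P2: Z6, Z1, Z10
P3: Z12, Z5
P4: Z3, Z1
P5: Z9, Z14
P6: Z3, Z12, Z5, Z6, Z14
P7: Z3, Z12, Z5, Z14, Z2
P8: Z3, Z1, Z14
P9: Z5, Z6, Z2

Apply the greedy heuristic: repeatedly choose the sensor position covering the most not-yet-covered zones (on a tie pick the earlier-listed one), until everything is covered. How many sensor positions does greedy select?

Pick 1: P6 covers 5 new zones (Z3, Z12, Z5, Z6, Z14).
Pick 2: P2 covers 2 new zones (Z1, Z10).
Pick 3: P5 covers 1 new zones (Z9).
Pick 4: P7 covers 1 new zones (Z2).
Greedy uses 4 sensor positions. (The true minimum is 3.)

4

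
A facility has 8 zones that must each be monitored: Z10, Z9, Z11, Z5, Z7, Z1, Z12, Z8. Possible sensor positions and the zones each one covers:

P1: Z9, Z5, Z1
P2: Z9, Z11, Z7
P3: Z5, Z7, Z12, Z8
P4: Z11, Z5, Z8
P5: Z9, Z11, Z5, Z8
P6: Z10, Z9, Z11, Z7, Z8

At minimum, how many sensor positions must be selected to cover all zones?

3

P1, P3, P6 together cover {Z10, Z9, Z11, Z5, Z7, Z1, Z12, Z8} — every zone.
No 2 of the 6 sensor positions cover everything (all 15 pairs fall short), so 3 is minimum.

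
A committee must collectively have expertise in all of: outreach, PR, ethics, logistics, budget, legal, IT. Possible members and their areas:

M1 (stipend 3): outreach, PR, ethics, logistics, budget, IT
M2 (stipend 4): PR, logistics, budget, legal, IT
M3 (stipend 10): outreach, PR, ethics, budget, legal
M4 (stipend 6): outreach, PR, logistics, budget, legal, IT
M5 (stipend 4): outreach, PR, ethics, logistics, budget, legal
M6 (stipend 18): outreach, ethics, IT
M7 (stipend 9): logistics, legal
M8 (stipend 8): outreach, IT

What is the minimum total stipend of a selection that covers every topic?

7

M1, M2 cover every topic at stipend 3 + 4 = 7.
Any cover uses at least 2 members; among all covering selections none totals below 7.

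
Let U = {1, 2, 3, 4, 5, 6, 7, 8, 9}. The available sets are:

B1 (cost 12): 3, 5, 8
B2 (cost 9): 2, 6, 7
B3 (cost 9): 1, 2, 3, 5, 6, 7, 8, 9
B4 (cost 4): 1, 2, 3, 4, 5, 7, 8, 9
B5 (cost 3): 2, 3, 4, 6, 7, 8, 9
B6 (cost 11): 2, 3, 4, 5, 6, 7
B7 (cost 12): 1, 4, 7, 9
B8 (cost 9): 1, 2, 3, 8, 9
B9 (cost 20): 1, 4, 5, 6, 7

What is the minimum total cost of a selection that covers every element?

7

B4, B5 cover every element at cost 4 + 3 = 7.
Any cover uses at least 2 sets; among all covering selections none totals below 7.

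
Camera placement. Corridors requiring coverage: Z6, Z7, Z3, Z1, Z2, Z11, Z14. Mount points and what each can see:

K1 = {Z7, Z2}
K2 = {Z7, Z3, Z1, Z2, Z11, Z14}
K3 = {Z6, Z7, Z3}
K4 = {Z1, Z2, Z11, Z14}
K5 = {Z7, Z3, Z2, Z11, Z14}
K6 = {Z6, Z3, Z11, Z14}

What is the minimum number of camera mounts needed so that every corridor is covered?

2

K2, K3 together cover {Z6, Z7, Z3, Z1, Z2, Z11, Z14} — every corridor.
No single camera mount contains all 7 corridors, so 2 is optimal.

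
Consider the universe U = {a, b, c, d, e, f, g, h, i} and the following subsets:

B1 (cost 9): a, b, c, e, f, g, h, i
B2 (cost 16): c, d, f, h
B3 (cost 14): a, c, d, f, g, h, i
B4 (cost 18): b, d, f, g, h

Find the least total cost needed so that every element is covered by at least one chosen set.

23

B1, B3 cover every element at cost 9 + 14 = 23.
Any cover uses at least 2 sets; among all covering selections none totals below 23.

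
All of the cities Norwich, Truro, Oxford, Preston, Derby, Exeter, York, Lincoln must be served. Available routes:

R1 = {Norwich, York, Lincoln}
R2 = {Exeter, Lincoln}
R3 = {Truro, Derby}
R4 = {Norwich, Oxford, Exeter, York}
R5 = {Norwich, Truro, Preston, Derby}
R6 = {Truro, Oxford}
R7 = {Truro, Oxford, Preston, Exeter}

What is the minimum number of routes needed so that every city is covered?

R1, R3, R7 together cover {Norwich, Truro, Oxford, Preston, Derby, Exeter, York, Lincoln} — every city.
No 2 of the 7 routes cover everything (all 21 pairs fall short), so 3 is minimum.

3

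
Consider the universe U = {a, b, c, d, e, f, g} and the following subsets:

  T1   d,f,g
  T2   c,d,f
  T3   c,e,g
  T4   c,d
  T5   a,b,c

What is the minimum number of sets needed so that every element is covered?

3

T1, T3, T5 together cover {a, b, c, d, e, f, g} — every element.
No 2 of the 5 sets cover everything (all 10 pairs fall short), so 3 is minimum.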